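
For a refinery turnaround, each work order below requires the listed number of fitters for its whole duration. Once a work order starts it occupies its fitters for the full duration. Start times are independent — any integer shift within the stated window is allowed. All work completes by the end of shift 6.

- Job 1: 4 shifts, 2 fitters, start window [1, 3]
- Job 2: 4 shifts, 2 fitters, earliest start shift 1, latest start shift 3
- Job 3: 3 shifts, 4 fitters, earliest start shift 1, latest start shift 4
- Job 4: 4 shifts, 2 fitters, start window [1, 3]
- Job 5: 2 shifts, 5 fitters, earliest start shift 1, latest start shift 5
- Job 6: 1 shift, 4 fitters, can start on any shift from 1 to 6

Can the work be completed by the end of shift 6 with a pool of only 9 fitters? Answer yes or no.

no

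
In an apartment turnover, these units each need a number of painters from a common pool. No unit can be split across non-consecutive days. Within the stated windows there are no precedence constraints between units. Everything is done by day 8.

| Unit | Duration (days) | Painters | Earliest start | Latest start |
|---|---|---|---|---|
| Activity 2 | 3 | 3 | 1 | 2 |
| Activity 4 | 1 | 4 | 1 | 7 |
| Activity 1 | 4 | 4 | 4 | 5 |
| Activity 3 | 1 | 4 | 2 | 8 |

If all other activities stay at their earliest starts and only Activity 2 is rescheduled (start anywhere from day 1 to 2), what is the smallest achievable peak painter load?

7

Activity 2@1: d1:7  d2:7  d3:3  d4:4  d5:4  d6:4  d7:4  d8:0 → peak 7
Activity 2@2: d1:4  d2:7  d3:3  d4:7  d5:4  d6:4  d7:4  d8:0 → peak 7
Best is Activity 2@1, peak 7.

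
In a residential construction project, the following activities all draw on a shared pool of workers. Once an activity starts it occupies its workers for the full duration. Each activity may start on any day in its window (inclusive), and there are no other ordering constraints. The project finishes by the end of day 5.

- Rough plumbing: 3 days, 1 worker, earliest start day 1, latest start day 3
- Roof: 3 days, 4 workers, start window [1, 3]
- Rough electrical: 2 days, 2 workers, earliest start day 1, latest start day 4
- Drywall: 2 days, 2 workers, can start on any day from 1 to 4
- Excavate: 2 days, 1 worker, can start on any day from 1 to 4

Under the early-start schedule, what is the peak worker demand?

Early-start schedule: Rough plumbing@1, Roof@1, Rough electrical@1, Drywall@1, Excavate@1.
Load per day: day 1: 10, day 2: 10, day 3: 5, day 4: 0, day 5: 0.
Peak is 10.

10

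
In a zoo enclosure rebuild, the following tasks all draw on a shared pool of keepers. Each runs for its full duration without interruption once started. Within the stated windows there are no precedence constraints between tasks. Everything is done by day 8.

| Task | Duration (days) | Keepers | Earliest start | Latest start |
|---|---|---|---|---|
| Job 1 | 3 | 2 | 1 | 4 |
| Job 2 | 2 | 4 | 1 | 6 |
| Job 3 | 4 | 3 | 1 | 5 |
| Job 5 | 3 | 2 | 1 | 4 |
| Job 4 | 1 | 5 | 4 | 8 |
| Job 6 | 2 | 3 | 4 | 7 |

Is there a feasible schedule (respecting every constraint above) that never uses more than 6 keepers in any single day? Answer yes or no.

yes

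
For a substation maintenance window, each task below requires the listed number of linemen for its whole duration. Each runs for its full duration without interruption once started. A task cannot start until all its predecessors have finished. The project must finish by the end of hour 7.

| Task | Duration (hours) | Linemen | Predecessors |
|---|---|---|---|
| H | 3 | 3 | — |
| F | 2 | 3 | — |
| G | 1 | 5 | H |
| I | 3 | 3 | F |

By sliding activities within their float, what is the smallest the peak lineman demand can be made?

6

Early-start (H@1, F@1, G@4, I@3) gives peak 8: h1:6  h2:6  h3:6  h4:8  h5:3  h6:0  h7:0.
Shift I→5.
Schedule H@1, F@1, G@4, I@5: h1:6  h2:6  h3:3  h4:5  h5:3  h6:3  h7:3 — peak 6.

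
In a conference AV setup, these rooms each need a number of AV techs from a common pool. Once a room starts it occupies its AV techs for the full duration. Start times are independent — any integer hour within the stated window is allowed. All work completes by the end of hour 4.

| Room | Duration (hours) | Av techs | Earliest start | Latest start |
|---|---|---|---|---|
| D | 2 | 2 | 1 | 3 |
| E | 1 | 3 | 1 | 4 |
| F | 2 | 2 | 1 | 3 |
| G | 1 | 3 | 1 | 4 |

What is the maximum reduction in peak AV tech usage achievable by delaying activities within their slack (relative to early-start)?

Early-start peak: h1:10  h2:4  h3:0  h4:0 ⇒ 10.
Leveled (D@1, E@3, F@1, G@4): h1:4  h2:4  h3:3  h4:3 ⇒ 4.
Reduction 10 − 4 = 6.

6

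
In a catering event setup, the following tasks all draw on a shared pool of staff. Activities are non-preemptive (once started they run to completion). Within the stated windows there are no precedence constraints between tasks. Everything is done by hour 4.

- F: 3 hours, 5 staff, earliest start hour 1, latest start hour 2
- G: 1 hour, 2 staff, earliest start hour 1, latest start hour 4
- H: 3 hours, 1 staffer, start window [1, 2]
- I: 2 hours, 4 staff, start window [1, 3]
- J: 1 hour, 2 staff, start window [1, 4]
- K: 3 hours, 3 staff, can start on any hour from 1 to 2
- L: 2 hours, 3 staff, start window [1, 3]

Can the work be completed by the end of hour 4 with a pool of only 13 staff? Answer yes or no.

yes

Schedule F@1, G@1, H@1, I@1, J@4, K@2, L@3: h1:12  h2:13  h3:12  h4:8 — peak 13 ≤ 13.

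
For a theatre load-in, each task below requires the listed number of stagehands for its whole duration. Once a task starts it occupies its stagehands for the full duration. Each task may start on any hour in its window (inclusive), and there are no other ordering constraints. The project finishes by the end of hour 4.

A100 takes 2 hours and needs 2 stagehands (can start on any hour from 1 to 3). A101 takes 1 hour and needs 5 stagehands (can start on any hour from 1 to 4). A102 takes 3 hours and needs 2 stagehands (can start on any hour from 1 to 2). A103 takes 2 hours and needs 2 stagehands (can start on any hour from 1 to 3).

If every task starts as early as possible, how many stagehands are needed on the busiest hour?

Early-start schedule: A100@1, A101@1, A102@1, A103@1.
Load per hour: hour 1: 11, hour 2: 6, hour 3: 2, hour 4: 0.
Peak is 11.

11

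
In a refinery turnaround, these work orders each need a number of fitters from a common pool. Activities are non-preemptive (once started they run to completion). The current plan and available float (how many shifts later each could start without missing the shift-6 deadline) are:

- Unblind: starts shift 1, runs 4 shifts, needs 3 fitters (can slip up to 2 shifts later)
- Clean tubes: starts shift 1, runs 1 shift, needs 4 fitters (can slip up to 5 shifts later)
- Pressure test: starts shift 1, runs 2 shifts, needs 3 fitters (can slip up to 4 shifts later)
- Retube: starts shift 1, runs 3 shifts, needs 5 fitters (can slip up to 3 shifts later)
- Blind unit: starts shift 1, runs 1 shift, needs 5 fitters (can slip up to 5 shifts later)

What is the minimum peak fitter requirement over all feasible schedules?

Early-start (Unblind@1, Clean tubes@1, Pressure test@1, Retube@1, Blind unit@1) gives peak 20: s1:20  s2:11  s3:8  s4:3  s5:0  s6:0.
Shift Pressure test→5, Retube→2, Blind unit→5.
Schedule Unblind@1, Clean tubes@1, Pressure test@5, Retube@2, Blind unit@5: s1:7  s2:8  s3:8  s4:8  s5:8  s6:3 — peak 8.

8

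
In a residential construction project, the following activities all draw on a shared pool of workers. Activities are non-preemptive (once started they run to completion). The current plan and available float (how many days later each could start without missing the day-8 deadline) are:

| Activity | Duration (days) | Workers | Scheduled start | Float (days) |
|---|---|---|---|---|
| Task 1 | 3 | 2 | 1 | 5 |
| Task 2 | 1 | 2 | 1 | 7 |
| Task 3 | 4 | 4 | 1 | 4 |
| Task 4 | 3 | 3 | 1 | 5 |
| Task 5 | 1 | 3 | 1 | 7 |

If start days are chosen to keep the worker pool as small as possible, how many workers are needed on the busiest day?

5

Early-start (Task 1@1, Task 2@1, Task 3@1, Task 4@1, Task 5@1) gives peak 14: d1:14  d2:9  d3:9  d4:4  d5:0  d6:0  d7:0  d8:0.
Shift Task 2→4, Task 3→5, Task 5→4.
Schedule Task 1@1, Task 2@4, Task 3@5, Task 4@1, Task 5@4: d1:5  d2:5  d3:5  d4:5  d5:4  d6:4  d7:4  d8:4 — peak 5.
Total worker-days = 36 over 8 days ⇒ peak ≥ ⌈36/8⌉ = 5, so 5 is optimal.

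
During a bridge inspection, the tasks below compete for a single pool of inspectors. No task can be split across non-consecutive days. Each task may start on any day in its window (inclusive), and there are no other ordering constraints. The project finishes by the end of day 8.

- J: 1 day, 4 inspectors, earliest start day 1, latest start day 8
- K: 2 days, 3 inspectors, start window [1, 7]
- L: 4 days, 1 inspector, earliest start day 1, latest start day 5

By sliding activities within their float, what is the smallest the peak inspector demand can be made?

Early-start (J@1, K@1, L@1) gives peak 8: d1:8  d2:4  d3:1  d4:1  d5:0  d6:0  d7:0  d8:0.
Shift K→2, L→2.
Schedule J@1, K@2, L@2: d1:4  d2:4  d3:4  d4:1  d5:1  d6:0  d7:0  d8:0 — peak 4.

4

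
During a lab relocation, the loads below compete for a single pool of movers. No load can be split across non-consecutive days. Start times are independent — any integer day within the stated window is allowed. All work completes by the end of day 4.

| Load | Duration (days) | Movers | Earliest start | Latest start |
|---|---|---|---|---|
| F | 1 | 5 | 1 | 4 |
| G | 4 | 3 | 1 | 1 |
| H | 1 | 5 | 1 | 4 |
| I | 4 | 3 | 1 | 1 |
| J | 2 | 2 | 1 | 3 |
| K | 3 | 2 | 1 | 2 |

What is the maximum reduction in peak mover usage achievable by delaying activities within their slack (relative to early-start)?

Early-start peak: d1:20  d2:10  d3:8  d4:6 ⇒ 20.
Leveled (F@1, G@1, H@2, I@1, J@3, K@1): d1:13  d2:13  d3:10  d4:8 ⇒ 13.
Reduction 20 − 13 = 7.

7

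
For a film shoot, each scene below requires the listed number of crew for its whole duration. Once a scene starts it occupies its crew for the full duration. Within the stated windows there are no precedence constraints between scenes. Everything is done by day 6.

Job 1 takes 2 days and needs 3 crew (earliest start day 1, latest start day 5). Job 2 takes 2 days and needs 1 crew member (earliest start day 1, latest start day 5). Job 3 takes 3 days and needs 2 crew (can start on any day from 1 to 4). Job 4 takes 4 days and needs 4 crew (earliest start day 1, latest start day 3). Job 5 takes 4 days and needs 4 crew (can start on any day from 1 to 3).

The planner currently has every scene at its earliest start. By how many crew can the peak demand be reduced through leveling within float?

4

Early-start peak: d1:14  d2:14  d3:10  d4:8  d5:0  d6:0 ⇒ 14.
Leveled (Job 1@1, Job 2@1, Job 3@1, Job 4@1, Job 5@3): d1:10  d2:10  d3:10  d4:8  d5:4  d6:4 ⇒ 10.
Reduction 14 − 10 = 4.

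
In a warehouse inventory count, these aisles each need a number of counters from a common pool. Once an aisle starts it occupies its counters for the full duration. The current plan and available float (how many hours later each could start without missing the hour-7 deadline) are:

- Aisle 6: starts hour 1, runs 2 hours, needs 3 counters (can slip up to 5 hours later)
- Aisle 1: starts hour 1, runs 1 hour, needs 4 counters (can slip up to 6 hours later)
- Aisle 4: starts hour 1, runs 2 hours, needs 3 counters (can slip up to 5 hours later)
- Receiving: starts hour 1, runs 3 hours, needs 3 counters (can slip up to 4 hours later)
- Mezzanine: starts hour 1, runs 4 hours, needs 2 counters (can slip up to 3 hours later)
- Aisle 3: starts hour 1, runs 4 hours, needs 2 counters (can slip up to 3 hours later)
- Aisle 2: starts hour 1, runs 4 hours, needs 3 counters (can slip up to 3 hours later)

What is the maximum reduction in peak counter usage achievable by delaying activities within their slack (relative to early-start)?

12

Early-start peak: h1:20  h2:16  h3:10  h4:7  h5:0  h6:0  h7:0 ⇒ 20.
Leveled (Aisle 6@1, Aisle 1@3, Aisle 4@1, Receiving@5, Mezzanine@1, Aisle 3@3, Aisle 2@4): h1:8  h2:8  h3:8  h4:7  h5:8  h6:8  h7:6 ⇒ 8.
Reduction 20 − 8 = 12.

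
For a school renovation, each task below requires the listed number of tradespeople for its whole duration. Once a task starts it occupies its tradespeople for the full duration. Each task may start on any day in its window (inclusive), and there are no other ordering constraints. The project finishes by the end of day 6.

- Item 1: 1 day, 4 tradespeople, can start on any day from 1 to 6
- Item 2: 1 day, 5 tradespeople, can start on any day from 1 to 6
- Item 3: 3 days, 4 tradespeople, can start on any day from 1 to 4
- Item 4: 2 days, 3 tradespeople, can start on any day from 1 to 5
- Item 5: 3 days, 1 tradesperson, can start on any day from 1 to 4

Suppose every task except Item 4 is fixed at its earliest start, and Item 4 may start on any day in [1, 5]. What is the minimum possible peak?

14

Item 4@1: d1:17  d2:8  d3:5  d4:0  d5:0  d6:0 → peak 17
Item 4@2: d1:14  d2:8  d3:8  d4:0  d5:0  d6:0 → peak 14
Item 4@3: d1:14  d2:5  d3:8  d4:3  d5:0  d6:0 → peak 14
Item 4@4: d1:14  d2:5  d3:5  d4:3  d5:3  d6:0 → peak 14
Item 4@5: d1:14  d2:5  d3:5  d4:0  d5:3  d6:3 → peak 14
Best is Item 4@2, peak 14.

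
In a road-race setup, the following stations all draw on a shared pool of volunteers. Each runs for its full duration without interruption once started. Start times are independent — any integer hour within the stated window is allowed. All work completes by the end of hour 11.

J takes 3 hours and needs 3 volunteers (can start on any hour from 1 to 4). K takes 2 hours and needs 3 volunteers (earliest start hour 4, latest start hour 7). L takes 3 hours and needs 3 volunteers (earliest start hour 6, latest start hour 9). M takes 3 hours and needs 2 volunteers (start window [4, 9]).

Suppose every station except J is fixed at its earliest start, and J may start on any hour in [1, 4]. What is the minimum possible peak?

J@1: h1:3  h2:3  h3:3  h4:5  h5:5  h6:5  h7:3  h8:3  h9:0  h10:0  h11:0 → peak 5
J@2: h1:0  h2:3  h3:3  h4:8  h5:5  h6:5  h7:3  h8:3  h9:0  h10:0  h11:0 → peak 8
J@3: h1:0  h2:0  h3:3  h4:8  h5:8  h6:5  h7:3  h8:3  h9:0  h10:0  h11:0 → peak 8
J@4: h1:0  h2:0  h3:0  h4:8  h5:8  h6:8  h7:3  h8:3  h9:0  h10:0  h11:0 → peak 8
Best is J@1, peak 5.

5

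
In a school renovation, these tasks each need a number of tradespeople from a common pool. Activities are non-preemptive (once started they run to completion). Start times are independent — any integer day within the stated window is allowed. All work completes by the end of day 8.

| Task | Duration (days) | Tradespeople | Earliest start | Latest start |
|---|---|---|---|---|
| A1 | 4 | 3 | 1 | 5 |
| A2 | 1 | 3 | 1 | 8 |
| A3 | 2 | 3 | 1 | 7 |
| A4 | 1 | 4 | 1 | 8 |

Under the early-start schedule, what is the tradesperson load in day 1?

13

At early start, day 1 has: A1, A2, A3, A4.
Demand: 3 + 3 + 3 + 4 = 13.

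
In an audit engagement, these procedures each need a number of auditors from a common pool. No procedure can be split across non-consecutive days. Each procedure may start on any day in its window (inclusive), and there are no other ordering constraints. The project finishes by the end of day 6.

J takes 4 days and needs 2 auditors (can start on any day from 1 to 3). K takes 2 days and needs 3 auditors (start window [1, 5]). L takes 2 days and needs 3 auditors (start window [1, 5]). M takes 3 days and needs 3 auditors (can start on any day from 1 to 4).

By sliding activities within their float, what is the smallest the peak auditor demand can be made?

6

Early-start (J@1, K@1, L@1, M@1) gives peak 11: d1:11  d2:11  d3:5  d4:2  d5:0  d6:0.
Shift L→5, M→3.
Schedule J@1, K@1, L@5, M@3: d1:5  d2:5  d3:5  d4:5  d5:6  d6:3 — peak 6.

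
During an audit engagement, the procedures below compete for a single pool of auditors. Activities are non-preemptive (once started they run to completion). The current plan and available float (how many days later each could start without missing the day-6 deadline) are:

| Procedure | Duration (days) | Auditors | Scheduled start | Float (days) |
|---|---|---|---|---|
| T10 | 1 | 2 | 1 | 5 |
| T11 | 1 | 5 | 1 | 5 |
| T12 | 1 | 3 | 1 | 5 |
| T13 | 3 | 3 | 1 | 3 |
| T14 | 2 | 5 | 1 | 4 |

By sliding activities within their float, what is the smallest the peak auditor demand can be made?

Early-start (T10@1, T11@1, T12@1, T13@1, T14@1) gives peak 18: d1:18  d2:8  d3:3  d4:0  d5:0  d6:0.
Shift T11→4, T12→2, T14→5.
Schedule T10@1, T11@4, T12@2, T13@1, T14@5: d1:5  d2:6  d3:3  d4:5  d5:5  d6:5 — peak 6.

6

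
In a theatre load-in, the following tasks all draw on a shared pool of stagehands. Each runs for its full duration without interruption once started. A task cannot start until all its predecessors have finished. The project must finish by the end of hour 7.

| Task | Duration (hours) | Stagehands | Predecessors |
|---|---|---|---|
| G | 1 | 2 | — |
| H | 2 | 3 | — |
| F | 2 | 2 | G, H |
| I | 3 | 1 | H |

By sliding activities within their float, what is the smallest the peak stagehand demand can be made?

3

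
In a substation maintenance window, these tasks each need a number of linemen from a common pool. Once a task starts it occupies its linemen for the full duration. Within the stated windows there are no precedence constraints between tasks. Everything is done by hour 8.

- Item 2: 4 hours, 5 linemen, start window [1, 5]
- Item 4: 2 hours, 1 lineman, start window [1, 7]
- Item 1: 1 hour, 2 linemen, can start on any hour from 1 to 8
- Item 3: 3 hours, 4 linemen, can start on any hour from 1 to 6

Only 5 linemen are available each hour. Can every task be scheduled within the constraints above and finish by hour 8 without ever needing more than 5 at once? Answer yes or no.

yes

Schedule Item 2@1, Item 4@5, Item 1@5, Item 3@6: h1:5  h2:5  h3:5  h4:5  h5:3  h6:5  h7:4  h8:4 — peak 5 ≤ 5.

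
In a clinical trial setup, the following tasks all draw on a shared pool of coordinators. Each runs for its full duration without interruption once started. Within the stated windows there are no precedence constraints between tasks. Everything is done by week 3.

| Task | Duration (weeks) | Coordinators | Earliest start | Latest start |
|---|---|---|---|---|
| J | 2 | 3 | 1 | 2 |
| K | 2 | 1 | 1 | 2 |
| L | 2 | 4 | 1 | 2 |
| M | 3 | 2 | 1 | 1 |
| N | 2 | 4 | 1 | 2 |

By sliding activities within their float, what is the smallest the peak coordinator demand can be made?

Schedule J@1, K@1, L@1, M@1, N@1: w1:14  w2:14  w3:2 — peak 14.
No arrangement of the 16 feasible schedules does better.

14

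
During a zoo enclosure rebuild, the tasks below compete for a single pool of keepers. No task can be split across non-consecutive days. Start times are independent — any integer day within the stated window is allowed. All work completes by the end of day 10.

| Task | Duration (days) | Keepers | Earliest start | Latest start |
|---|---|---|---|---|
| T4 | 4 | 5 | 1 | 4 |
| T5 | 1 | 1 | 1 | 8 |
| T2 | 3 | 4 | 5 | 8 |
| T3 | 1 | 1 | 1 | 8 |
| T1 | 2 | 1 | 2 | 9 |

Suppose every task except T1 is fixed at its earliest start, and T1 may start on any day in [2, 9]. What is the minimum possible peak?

T1@2: d1:7  d2:6  d3:6  d4:5  d5:4  d6:4  d7:4  d8:0  d9:0  d10:0 → peak 7
T1@3: d1:7  d2:5  d3:6  d4:6  d5:4  d6:4  d7:4  d8:0  d9:0  d10:0 → peak 7
T1@4: d1:7  d2:5  d3:5  d4:6  d5:5  d6:4  d7:4  d8:0  d9:0  d10:0 → peak 7
T1@5: d1:7  d2:5  d3:5  d4:5  d5:5  d6:5  d7:4  d8:0  d9:0  d10:0 → peak 7
T1@6: d1:7  d2:5  d3:5  d4:5  d5:4  d6:5  d7:5  d8:0  d9:0  d10:0 → peak 7
T1@7: d1:7  d2:5  d3:5  d4:5  d5:4  d6:4  d7:5  d8:1  d9:0  d10:0 → peak 7
T1@8: d1:7  d2:5  d3:5  d4:5  d5:4  d6:4  d7:4  d8:1  d9:1  d10:0 → peak 7
T1@9: d1:7  d2:5  d3:5  d4:5  d5:4  d6:4  d7:4  d8:0  d9:1  d10:1 → peak 7
Best is T1@2, peak 7.

7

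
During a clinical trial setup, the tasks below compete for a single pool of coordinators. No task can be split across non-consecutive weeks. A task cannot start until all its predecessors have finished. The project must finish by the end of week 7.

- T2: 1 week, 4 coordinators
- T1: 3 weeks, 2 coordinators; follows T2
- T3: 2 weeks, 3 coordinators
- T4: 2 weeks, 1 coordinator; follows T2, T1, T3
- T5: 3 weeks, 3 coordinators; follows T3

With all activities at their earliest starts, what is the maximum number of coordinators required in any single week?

Early-start schedule: T2@1, T1@2, T3@1, T4@5, T5@3.
Load per week: week 1: 7, week 2: 5, week 3: 5, week 4: 5, week 5: 4, week 6: 1, week 7: 0.
Peak is 7.

7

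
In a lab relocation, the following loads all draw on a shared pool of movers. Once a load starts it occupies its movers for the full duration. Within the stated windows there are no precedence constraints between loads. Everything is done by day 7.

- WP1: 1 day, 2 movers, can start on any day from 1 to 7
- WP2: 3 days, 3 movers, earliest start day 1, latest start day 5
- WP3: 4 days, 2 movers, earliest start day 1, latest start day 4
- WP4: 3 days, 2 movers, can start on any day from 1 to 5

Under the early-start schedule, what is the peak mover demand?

Early-start schedule: WP1@1, WP2@1, WP3@1, WP4@1.
Load per day: day 1: 9, day 2: 7, day 3: 7, day 4: 2, day 5: 0, day 6: 0, day 7: 0.
Peak is 9.

9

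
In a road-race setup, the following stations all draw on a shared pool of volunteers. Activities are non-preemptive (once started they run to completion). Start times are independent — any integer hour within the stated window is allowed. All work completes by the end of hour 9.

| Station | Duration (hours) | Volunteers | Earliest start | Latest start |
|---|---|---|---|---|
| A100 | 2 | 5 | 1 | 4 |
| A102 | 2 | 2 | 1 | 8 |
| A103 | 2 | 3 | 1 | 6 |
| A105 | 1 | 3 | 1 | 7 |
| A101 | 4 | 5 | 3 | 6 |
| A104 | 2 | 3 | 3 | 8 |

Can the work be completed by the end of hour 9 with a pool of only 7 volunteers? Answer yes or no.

yes

Schedule A100@1, A102@1, A103@3, A105@3, A101@6, A104@4: h1:7  h2:7  h3:6  h4:6  h5:3  h6:5  h7:5  h8:5  h9:5 — peak 7 ≤ 7.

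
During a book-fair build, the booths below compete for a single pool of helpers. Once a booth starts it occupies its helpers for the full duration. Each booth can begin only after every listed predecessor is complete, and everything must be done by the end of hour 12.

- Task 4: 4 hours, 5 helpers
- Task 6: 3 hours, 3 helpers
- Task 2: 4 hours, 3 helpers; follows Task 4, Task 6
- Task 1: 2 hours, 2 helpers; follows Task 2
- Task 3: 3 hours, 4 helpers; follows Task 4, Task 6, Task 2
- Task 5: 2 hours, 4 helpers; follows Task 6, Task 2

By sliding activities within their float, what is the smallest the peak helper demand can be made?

Early-start (Task 4@1, Task 6@1, Task 2@5, Task 1@9, Task 3@9, Task 5@9) gives peak 10: h1:8  h2:8  h3:8  h4:5  h5:3  h6:3  h7:3  h8:3  h9:10  h10:10  h11:4  h12:0.
Shift Task 5→11.
Schedule Task 4@1, Task 6@1, Task 2@5, Task 1@9, Task 3@9, Task 5@11: h1:8  h2:8  h3:8  h4:5  h5:3  h6:3  h7:3  h8:3  h9:6  h10:6  h11:8  h12:4 — peak 8.

8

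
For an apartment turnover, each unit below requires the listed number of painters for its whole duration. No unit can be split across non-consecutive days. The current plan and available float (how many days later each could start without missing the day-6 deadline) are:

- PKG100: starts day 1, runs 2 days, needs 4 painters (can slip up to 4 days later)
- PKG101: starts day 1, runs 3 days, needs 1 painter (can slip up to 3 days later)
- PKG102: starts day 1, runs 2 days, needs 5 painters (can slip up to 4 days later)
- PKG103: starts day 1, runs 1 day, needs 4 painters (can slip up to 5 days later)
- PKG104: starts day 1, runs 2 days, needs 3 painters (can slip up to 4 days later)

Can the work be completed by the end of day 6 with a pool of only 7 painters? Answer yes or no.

yes

Schedule PKG100@1, PKG101@1, PKG102@3, PKG103@5, PKG104@5: d1:5  d2:5  d3:6  d4:5  d5:7  d6:3 — peak 7 ≤ 7.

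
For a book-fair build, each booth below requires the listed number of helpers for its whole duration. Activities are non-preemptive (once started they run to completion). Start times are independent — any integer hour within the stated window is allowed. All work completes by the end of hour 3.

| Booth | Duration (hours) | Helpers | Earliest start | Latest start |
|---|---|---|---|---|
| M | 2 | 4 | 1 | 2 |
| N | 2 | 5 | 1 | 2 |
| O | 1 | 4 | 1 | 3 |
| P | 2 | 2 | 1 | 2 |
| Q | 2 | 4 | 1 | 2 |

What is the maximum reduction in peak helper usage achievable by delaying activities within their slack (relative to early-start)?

4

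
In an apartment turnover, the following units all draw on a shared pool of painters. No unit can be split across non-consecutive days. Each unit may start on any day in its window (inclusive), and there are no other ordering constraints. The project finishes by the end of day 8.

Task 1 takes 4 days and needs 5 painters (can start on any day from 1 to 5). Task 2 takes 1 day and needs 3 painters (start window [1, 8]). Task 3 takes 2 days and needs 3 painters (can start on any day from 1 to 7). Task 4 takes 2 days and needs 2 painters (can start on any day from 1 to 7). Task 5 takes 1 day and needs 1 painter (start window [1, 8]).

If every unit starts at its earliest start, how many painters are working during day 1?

At early start, day 1 has: Task 1, Task 2, Task 3, Task 4, Task 5.
Demand: 5 + 3 + 3 + 2 + 1 = 14.

14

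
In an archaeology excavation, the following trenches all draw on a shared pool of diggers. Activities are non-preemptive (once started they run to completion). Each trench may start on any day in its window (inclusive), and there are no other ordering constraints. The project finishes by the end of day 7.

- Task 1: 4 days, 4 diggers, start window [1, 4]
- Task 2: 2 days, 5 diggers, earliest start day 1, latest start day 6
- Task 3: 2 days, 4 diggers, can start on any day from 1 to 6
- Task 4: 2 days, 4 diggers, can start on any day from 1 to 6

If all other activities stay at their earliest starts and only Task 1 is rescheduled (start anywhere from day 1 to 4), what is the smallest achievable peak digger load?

13

Task 1@1: d1:17  d2:17  d3:4  d4:4  d5:0  d6:0  d7:0 → peak 17
Task 1@2: d1:13  d2:17  d3:4  d4:4  d5:4  d6:0  d7:0 → peak 17
Task 1@3: d1:13  d2:13  d3:4  d4:4  d5:4  d6:4  d7:0 → peak 13
Task 1@4: d1:13  d2:13  d3:0  d4:4  d5:4  d6:4  d7:4 → peak 13
Best is Task 1@3, peak 13.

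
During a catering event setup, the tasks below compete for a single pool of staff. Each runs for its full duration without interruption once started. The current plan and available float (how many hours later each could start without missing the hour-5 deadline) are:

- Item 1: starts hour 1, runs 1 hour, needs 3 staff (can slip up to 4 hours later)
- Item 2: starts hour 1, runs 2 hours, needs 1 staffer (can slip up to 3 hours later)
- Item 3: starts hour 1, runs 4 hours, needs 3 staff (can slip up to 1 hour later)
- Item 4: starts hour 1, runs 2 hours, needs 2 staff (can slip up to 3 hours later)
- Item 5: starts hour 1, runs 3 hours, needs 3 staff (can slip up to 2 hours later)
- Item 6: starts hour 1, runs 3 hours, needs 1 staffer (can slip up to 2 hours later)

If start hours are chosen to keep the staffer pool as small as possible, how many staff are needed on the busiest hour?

7

Early-start (Item 1@1, Item 2@1, Item 3@1, Item 4@1, Item 5@1, Item 6@1) gives peak 13: h1:13  h2:10  h3:7  h4:3  h5:0.
Shift Item 3→2, Item 5→3.
Schedule Item 1@1, Item 2@1, Item 3@2, Item 4@1, Item 5@3, Item 6@1: h1:7  h2:7  h3:7  h4:6  h5:6 — peak 7.
Total staffer-hours = 33 over 5 hours ⇒ peak ≥ ⌈33/5⌉ = 7, so 7 is optimal.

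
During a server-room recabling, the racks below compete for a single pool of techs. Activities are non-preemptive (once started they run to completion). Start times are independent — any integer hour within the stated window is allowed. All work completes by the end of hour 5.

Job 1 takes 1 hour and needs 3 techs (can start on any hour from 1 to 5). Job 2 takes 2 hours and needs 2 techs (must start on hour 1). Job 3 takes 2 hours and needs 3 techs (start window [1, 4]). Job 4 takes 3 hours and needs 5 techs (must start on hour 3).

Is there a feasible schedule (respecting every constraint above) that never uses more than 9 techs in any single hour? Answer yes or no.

yes

Schedule Job 1@1, Job 2@1, Job 3@1, Job 4@3: h1:8  h2:5  h3:5  h4:5  h5:5 — peak 8 ≤ 9.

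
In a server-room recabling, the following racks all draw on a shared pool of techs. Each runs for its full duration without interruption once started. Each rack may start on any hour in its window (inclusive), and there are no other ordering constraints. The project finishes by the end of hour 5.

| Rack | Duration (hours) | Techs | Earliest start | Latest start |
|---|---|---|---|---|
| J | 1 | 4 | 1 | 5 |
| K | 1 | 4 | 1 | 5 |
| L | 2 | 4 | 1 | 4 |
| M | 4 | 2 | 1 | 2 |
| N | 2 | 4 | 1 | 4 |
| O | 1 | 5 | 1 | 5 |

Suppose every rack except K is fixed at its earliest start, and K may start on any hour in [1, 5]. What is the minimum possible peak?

19

K@1: h1:23  h2:10  h3:2  h4:2  h5:0 → peak 23
K@2: h1:19  h2:14  h3:2  h4:2  h5:0 → peak 19
K@3: h1:19  h2:10  h3:6  h4:2  h5:0 → peak 19
K@4: h1:19  h2:10  h3:2  h4:6  h5:0 → peak 19
K@5: h1:19  h2:10  h3:2  h4:2  h5:4 → peak 19
Best is K@2, peak 19.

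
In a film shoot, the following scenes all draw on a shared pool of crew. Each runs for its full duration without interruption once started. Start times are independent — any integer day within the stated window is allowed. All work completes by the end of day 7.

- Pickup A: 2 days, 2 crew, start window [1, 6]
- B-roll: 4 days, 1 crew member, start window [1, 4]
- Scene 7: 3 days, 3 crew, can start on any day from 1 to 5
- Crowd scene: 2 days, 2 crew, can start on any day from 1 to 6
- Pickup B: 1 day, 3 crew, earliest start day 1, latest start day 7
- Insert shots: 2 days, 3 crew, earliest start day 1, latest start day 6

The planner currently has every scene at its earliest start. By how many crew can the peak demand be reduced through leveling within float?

9

Early-start peak: d1:14  d2:11  d3:4  d4:1  d5:0  d6:0  d7:0 ⇒ 14.
Leveled (Pickup A@1, B-roll@2, Scene 7@3, Crowd scene@6, Pickup B@1, Insert shots@6): d1:5  d2:3  d3:4  d4:4  d5:4  d6:5  d7:5 ⇒ 5.
Reduction 14 − 5 = 9.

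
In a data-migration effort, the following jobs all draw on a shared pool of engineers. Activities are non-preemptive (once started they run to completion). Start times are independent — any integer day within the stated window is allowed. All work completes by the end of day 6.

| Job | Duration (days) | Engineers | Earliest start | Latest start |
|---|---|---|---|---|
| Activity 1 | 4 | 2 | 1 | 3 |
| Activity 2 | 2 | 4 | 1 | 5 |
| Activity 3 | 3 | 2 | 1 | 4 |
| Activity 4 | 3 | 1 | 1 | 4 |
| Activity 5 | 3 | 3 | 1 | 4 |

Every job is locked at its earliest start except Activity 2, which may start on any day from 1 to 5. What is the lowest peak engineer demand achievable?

8

Activity 2@1: d1:12  d2:12  d3:8  d4:2  d5:0  d6:0 → peak 12
Activity 2@2: d1:8  d2:12  d3:12  d4:2  d5:0  d6:0 → peak 12
Activity 2@3: d1:8  d2:8  d3:12  d4:6  d5:0  d6:0 → peak 12
Activity 2@4: d1:8  d2:8  d3:8  d4:6  d5:4  d6:0 → peak 8
Activity 2@5: d1:8  d2:8  d3:8  d4:2  d5:4  d6:4 → peak 8
Best is Activity 2@4, peak 8.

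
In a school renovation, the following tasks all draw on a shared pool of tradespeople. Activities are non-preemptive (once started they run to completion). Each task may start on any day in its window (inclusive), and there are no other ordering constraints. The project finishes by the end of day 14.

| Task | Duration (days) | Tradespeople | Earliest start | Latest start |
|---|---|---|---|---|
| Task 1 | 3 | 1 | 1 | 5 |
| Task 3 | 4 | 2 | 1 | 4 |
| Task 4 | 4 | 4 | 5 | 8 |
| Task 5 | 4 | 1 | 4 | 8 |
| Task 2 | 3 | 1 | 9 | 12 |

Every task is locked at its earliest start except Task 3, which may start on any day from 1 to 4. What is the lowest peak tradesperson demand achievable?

5

Task 3@1: d1:3  d2:3  d3:3  d4:3  d5:5  d6:5  d7:5  d8:4  d9:1  d10:1  d11:1  d12:0  d13:0  d14:0 → peak 5
Task 3@2: d1:1  d2:3  d3:3  d4:3  d5:7  d6:5  d7:5  d8:4  d9:1  d10:1  d11:1  d12:0  d13:0  d14:0 → peak 7
Task 3@3: d1:1  d2:1  d3:3  d4:3  d5:7  d6:7  d7:5  d8:4  d9:1  d10:1  d11:1  d12:0  d13:0  d14:0 → peak 7
Task 3@4: d1:1  d2:1  d3:1  d4:3  d5:7  d6:7  d7:7  d8:4  d9:1  d10:1  d11:1  d12:0  d13:0  d14:0 → peak 7
Best is Task 3@1, peak 5.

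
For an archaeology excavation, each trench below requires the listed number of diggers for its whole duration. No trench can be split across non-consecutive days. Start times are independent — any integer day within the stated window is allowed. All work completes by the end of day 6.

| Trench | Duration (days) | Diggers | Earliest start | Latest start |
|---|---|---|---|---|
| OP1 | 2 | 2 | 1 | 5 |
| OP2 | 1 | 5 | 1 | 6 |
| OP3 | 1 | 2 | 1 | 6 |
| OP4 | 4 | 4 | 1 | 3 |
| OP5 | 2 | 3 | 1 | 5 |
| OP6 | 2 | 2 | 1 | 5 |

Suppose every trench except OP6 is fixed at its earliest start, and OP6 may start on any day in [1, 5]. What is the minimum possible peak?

16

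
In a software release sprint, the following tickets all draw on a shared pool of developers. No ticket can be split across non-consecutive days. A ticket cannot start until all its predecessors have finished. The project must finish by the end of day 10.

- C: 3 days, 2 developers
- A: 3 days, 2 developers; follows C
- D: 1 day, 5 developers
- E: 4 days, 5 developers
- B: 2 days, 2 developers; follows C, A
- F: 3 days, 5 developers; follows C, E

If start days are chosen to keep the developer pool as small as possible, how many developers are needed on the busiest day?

Early-start (C@1, A@4, D@1, E@1, B@7, F@5) gives peak 12: d1:12  d2:7  d3:7  d4:7  d5:7  d6:7  d7:7  d8:2  d9:0  d10:0.
Shift E→2, F→6.
Schedule C@1, A@4, D@1, E@2, B@7, F@6: d1:7  d2:7  d3:7  d4:7  d5:7  d6:7  d7:7  d8:7  d9:0  d10:0 — peak 7.

7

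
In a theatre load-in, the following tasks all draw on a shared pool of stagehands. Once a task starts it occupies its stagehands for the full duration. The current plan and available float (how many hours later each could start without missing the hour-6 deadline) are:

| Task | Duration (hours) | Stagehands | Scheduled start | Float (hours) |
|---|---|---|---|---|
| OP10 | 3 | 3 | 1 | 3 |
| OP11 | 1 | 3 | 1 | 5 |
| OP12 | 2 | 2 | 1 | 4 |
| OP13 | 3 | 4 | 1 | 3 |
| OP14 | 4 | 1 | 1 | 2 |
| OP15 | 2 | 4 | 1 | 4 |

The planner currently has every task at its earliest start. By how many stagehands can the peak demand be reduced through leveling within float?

Early-start peak: h1:17  h2:14  h3:8  h4:1  h5:0  h6:0 ⇒ 17.
Leveled (OP10@1, OP11@3, OP12@4, OP13@4, OP14@3, OP15@1): h1:7  h2:7  h3:7  h4:7  h5:7  h6:5 ⇒ 7.
Reduction 17 − 7 = 10.

10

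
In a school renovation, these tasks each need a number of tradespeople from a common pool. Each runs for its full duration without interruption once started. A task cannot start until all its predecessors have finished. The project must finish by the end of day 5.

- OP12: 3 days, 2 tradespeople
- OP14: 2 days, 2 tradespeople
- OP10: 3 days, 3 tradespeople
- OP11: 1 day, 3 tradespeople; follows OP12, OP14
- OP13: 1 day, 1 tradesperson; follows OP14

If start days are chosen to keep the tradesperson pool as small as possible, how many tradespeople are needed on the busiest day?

Early-start (OP12@1, OP14@1, OP10@1, OP11@4, OP13@3) gives peak 7: d1:7  d2:7  d3:6  d4:3  d5:0.
Shift OP10→3.
Schedule OP12@1, OP14@1, OP10@3, OP11@4, OP13@3: d1:4  d2:4  d3:6  d4:6  d5:3 — peak 6.

6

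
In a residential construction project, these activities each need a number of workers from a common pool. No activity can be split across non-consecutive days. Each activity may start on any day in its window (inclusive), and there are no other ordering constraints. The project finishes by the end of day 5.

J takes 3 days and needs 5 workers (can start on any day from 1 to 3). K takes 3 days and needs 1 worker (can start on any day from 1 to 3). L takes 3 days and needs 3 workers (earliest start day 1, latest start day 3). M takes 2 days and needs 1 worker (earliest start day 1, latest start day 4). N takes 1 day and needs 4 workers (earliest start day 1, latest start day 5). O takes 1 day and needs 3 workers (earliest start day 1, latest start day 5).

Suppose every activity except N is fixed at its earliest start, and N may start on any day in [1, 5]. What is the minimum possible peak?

13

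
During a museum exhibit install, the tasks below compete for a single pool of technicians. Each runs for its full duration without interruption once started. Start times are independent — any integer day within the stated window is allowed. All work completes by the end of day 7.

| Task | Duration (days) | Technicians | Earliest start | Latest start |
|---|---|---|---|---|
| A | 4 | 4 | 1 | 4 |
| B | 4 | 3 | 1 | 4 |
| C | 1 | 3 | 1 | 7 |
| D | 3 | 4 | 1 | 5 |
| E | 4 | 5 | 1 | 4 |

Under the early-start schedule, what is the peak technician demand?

19

Early-start schedule: A@1, B@1, C@1, D@1, E@1.
Load per day: day 1: 19, day 2: 16, day 3: 16, day 4: 12, day 5: 0, day 6: 0, day 7: 0.
Peak is 19.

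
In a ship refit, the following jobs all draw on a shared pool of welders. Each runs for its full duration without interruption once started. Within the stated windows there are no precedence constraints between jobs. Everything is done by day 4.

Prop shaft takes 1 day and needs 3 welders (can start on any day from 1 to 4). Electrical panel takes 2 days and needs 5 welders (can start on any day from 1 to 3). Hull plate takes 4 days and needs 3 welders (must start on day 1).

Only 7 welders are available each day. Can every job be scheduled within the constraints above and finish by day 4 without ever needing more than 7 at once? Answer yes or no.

The minimum achievable peak is 8; 7 < 8, so no feasible schedule stays within the cap.

no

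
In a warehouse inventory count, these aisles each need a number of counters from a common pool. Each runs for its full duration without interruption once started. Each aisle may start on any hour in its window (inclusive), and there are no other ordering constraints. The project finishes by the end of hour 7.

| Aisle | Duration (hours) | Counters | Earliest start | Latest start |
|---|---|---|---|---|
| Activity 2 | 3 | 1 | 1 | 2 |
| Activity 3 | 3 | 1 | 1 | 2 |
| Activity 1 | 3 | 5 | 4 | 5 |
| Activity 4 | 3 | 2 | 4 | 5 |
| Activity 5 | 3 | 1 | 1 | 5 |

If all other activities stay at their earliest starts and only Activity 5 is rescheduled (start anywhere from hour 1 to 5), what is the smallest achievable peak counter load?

Activity 5@1: h1:3  h2:3  h3:3  h4:7  h5:7  h6:7  h7:0 → peak 7
Activity 5@2: h1:2  h2:3  h3:3  h4:8  h5:7  h6:7  h7:0 → peak 8
Activity 5@3: h1:2  h2:2  h3:3  h4:8  h5:8  h6:7  h7:0 → peak 8
Activity 5@4: h1:2  h2:2  h3:2  h4:8  h5:8  h6:8  h7:0 → peak 8
Activity 5@5: h1:2  h2:2  h3:2  h4:7  h5:8  h6:8  h7:1 → peak 8
Best is Activity 5@1, peak 7.

7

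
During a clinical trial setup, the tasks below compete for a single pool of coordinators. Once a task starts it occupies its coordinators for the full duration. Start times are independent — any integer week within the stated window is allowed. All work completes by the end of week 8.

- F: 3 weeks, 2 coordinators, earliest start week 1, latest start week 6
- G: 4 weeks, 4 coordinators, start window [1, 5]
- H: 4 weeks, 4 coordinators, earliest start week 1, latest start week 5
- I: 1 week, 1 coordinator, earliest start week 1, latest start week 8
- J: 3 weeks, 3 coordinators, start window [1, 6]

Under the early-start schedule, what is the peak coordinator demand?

14

Early-start schedule: F@1, G@1, H@1, I@1, J@1.
Load per week: week 1: 14, week 2: 13, week 3: 13, week 4: 8, week 5: 0, week 6: 0, week 7: 0, week 8: 0.
Peak is 14.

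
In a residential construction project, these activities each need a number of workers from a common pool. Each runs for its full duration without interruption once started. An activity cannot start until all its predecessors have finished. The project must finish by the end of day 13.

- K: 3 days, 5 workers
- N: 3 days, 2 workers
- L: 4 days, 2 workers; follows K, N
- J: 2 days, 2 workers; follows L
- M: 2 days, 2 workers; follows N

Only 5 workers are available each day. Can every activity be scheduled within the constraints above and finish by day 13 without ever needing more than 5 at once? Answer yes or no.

Schedule K@1, N@4, L@7, J@11, M@7: d1:5  d2:5  d3:5  d4:2  d5:2  d6:2  d7:4  d8:4  d9:2  d10:2  d11:2  d12:2  d13:0 — peak 5 ≤ 5.

yes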